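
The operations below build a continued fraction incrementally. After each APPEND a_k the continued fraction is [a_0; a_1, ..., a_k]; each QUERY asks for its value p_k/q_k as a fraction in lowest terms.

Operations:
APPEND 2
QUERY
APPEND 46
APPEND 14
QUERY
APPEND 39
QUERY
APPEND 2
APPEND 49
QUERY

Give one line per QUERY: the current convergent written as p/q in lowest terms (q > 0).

2/1
1304/645
50949/25201
5107847/2526504

APPEND 2: p_0 = 2·1 + 0 = 2, q_0 = 2·0 + 1 = 1 → 2/1
APPEND 46: p_1 = 46·2 + 1 = 93, q_1 = 46·1 + 0 = 46 → 93/46
APPEND 14: p_2 = 14·93 + 2 = 1304, q_2 = 14·46 + 1 = 645 → 1304/645
APPEND 39: p_3 = 39·1304 + 93 = 50949, q_3 = 39·645 + 46 = 25201 → 50949/25201
APPEND 2: p_4 = 2·50949 + 1304 = 103202, q_4 = 2·25201 + 645 = 51047 → 103202/51047
APPEND 49: p_5 = 49·103202 + 50949 = 5107847, q_5 = 49·51047 + 25201 = 2526504 → 5107847/2526504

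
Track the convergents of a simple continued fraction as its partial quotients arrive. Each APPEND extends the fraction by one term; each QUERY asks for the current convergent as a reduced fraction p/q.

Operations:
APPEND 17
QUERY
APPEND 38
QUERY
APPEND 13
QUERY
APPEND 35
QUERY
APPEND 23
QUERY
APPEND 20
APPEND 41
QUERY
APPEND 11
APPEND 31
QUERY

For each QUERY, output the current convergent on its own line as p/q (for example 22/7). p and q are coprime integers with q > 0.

17/1
647/38
8428/495
295627/17363
6807849/399844
5601364736/328983807
1919896770529/112760903527

APPEND 17: p_0 = 17·1 + 0 = 17, q_0 = 17·0 + 1 = 1 → 17/1
APPEND 38: p_1 = 38·17 + 1 = 647, q_1 = 38·1 + 0 = 38 → 647/38
APPEND 13: p_2 = 13·647 + 17 = 8428, q_2 = 13·38 + 1 = 495 → 8428/495
APPEND 35: p_3 = 35·8428 + 647 = 295627, q_3 = 35·495 + 38 = 17363 → 295627/17363
APPEND 23: p_4 = 23·295627 + 8428 = 6807849, q_4 = 23·17363 + 495 = 399844 → 6807849/399844
APPEND 20: p_5 = 20·6807849 + 295627 = 136452607, q_5 = 20·399844 + 17363 = 8014243 → 136452607/8014243
APPEND 41: p_6 = 41·136452607 + 6807849 = 5601364736, q_6 = 41·8014243 + 399844 = 328983807 → 5601364736/328983807
APPEND 11: p_7 = 11·5601364736 + 136452607 = 61751464703, q_7 = 11·328983807 + 8014243 = 3626836120 → 61751464703/3626836120
APPEND 31: p_8 = 31·61751464703 + 5601364736 = 1919896770529, q_8 = 31·3626836120 + 328983807 = 112760903527 → 1919896770529/112760903527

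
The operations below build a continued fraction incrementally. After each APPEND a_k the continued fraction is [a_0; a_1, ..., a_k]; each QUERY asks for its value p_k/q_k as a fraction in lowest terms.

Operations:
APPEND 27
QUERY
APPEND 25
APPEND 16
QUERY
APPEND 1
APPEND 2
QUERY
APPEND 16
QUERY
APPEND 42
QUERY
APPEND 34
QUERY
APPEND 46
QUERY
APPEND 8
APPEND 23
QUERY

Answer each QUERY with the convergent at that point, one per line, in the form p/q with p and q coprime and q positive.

APPEND 27: p_0 = 27·1 + 0 = 27, q_0 = 27·0 + 1 = 1 → 27/1
APPEND 25: p_1 = 25·27 + 1 = 676, q_1 = 25·1 + 0 = 25 → 676/25
APPEND 16: p_2 = 16·676 + 27 = 10843, q_2 = 16·25 + 1 = 401 → 10843/401
APPEND 1: p_3 = 1·10843 + 676 = 11519, q_3 = 1·401 + 25 = 426 → 11519/426
APPEND 2: p_4 = 2·11519 + 10843 = 33881, q_4 = 2·426 + 401 = 1253 → 33881/1253
APPEND 16: p_5 = 16·33881 + 11519 = 553615, q_5 = 16·1253 + 426 = 20474 → 553615/20474
APPEND 42: p_6 = 42·553615 + 33881 = 23285711, q_6 = 42·20474 + 1253 = 861161 → 23285711/861161
APPEND 34: p_7 = 34·23285711 + 553615 = 792267789, q_7 = 34·861161 + 20474 = 29299948 → 792267789/29299948
APPEND 46: p_8 = 46·792267789 + 23285711 = 36467604005, q_8 = 46·29299948 + 861161 = 1348658769 → 36467604005/1348658769
APPEND 8: p_9 = 8·36467604005 + 792267789 = 292533099829, q_9 = 8·1348658769 + 29299948 = 10818570100 → 292533099829/10818570100
APPEND 23: p_10 = 23·292533099829 + 36467604005 = 6764728900072, q_10 = 23·10818570100 + 1348658769 = 250175771069 → 6764728900072/250175771069

27/1
10843/401
33881/1253
553615/20474
23285711/861161
792267789/29299948
36467604005/1348658769
6764728900072/250175771069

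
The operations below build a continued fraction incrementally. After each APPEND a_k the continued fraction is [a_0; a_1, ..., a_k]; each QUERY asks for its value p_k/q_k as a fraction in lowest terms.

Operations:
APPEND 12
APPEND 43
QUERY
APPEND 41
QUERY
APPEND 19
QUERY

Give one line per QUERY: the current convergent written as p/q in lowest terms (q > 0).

517/43
21209/1764
403488/33559

APPEND 12: p_0 = 12·1 + 0 = 12, q_0 = 12·0 + 1 = 1 → 12/1
APPEND 43: p_1 = 43·12 + 1 = 517, q_1 = 43·1 + 0 = 43 → 517/43
APPEND 41: p_2 = 41·517 + 12 = 21209, q_2 = 41·43 + 1 = 1764 → 21209/1764
APPEND 19: p_3 = 19·21209 + 517 = 403488, q_3 = 19·1764 + 43 = 33559 → 403488/33559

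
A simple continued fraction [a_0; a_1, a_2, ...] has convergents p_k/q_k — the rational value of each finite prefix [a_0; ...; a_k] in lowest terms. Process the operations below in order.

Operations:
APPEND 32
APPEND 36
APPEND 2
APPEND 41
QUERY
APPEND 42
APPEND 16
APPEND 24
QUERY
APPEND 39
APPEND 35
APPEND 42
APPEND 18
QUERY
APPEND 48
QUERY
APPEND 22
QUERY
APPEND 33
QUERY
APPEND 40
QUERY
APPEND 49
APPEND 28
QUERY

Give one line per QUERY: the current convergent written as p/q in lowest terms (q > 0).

97011/3029
1571896264/49079731
1628273648948739/50840016936889
78247475380219957/2443141529783748
1723072732013787793/53799953672179345
56939647631835217126/1777841612711702133
2279308978005422472833/71167464462140264665
3131085536935136441279237/97762708271674511044769

APPEND 32: p_0 = 32·1 + 0 = 32, q_0 = 32·0 + 1 = 1 → 32/1
APPEND 36: p_1 = 36·32 + 1 = 1153, q_1 = 36·1 + 0 = 36 → 1153/36
APPEND 2: p_2 = 2·1153 + 32 = 2338, q_2 = 2·36 + 1 = 73 → 2338/73
APPEND 41: p_3 = 41·2338 + 1153 = 97011, q_3 = 41·73 + 36 = 3029 → 97011/3029
APPEND 42: p_4 = 42·97011 + 2338 = 4076800, q_4 = 42·3029 + 73 = 127291 → 4076800/127291
APPEND 16: p_5 = 16·4076800 + 97011 = 65325811, q_5 = 16·127291 + 3029 = 2039685 → 65325811/2039685
APPEND 24: p_6 = 24·65325811 + 4076800 = 1571896264, q_6 = 24·2039685 + 127291 = 49079731 → 1571896264/49079731
APPEND 39: p_7 = 39·1571896264 + 65325811 = 61369280107, q_7 = 39·49079731 + 2039685 = 1916149194 → 61369280107/1916149194
APPEND 35: p_8 = 35·61369280107 + 1571896264 = 2149496700009, q_8 = 35·1916149194 + 49079731 = 67114301521 → 2149496700009/67114301521
APPEND 42: p_9 = 42·2149496700009 + 61369280107 = 90340230680485, q_9 = 42·67114301521 + 1916149194 = 2820716813076 → 90340230680485/2820716813076
APPEND 18: p_10 = 18·90340230680485 + 2149496700009 = 1628273648948739, q_10 = 18·2820716813076 + 67114301521 = 50840016936889 → 1628273648948739/50840016936889
APPEND 48: p_11 = 48·1628273648948739 + 90340230680485 = 78247475380219957, q_11 = 48·50840016936889 + 2820716813076 = 2443141529783748 → 78247475380219957/2443141529783748
APPEND 22: p_12 = 22·78247475380219957 + 1628273648948739 = 1723072732013787793, q_12 = 22·2443141529783748 + 50840016936889 = 53799953672179345 → 1723072732013787793/53799953672179345
APPEND 33: p_13 = 33·1723072732013787793 + 78247475380219957 = 56939647631835217126, q_13 = 33·53799953672179345 + 2443141529783748 = 1777841612711702133 → 56939647631835217126/1777841612711702133
APPEND 40: p_14 = 40·56939647631835217126 + 1723072732013787793 = 2279308978005422472833, q_14 = 40·1777841612711702133 + 53799953672179345 = 71167464462140264665 → 2279308978005422472833/71167464462140264665
APPEND 49: p_15 = 49·2279308978005422472833 + 56939647631835217126 = 111743079569897536385943, q_15 = 49·71167464462140264665 + 1777841612711702133 = 3488983600257584670718 → 111743079569897536385943/3488983600257584670718
APPEND 28: p_16 = 28·111743079569897536385943 + 2279308978005422472833 = 3131085536935136441279237, q_16 = 28·3488983600257584670718 + 71167464462140264665 = 97762708271674511044769 → 3131085536935136441279237/97762708271674511044769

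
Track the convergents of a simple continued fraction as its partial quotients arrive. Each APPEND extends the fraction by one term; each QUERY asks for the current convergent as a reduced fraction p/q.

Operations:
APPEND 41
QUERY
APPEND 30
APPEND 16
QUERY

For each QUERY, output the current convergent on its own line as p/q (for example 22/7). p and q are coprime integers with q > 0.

APPEND 41: p_0 = 41·1 + 0 = 41, q_0 = 41·0 + 1 = 1 → 41/1
APPEND 30: p_1 = 30·41 + 1 = 1231, q_1 = 30·1 + 0 = 30 → 1231/30
APPEND 16: p_2 = 16·1231 + 41 = 19737, q_2 = 16·30 + 1 = 481 → 19737/481

41/1
19737/481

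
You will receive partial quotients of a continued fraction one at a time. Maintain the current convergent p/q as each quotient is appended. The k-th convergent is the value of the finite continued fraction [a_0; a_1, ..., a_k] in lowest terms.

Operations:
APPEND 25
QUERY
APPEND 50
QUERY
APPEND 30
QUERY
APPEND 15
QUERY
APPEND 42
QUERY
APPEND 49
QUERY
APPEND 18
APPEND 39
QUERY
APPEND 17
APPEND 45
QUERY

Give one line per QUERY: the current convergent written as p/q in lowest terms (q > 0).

APPEND 25: p_0 = 25·1 + 0 = 25, q_0 = 25·0 + 1 = 1 → 25/1
APPEND 50: p_1 = 50·25 + 1 = 1251, q_1 = 50·1 + 0 = 50 → 1251/50
APPEND 30: p_2 = 30·1251 + 25 = 37555, q_2 = 30·50 + 1 = 1501 → 37555/1501
APPEND 15: p_3 = 15·37555 + 1251 = 564576, q_3 = 15·1501 + 50 = 22565 → 564576/22565
APPEND 42: p_4 = 42·564576 + 37555 = 23749747, q_4 = 42·22565 + 1501 = 949231 → 23749747/949231
APPEND 49: p_5 = 49·23749747 + 564576 = 1164302179, q_5 = 49·949231 + 22565 = 46534884 → 1164302179/46534884
APPEND 18: p_6 = 18·1164302179 + 23749747 = 20981188969, q_6 = 18·46534884 + 949231 = 838577143 → 20981188969/838577143
APPEND 39: p_7 = 39·20981188969 + 1164302179 = 819430671970, q_7 = 39·838577143 + 46534884 = 32751043461 → 819430671970/32751043461
APPEND 17: p_8 = 17·819430671970 + 20981188969 = 13951302612459, q_8 = 17·32751043461 + 838577143 = 557606315980 → 13951302612459/557606315980
APPEND 45: p_9 = 45·13951302612459 + 819430671970 = 628628048232625, q_9 = 45·557606315980 + 32751043461 = 25125035262561 → 628628048232625/25125035262561

25/1
1251/50
37555/1501
564576/22565
23749747/949231
1164302179/46534884
819430671970/32751043461
628628048232625/25125035262561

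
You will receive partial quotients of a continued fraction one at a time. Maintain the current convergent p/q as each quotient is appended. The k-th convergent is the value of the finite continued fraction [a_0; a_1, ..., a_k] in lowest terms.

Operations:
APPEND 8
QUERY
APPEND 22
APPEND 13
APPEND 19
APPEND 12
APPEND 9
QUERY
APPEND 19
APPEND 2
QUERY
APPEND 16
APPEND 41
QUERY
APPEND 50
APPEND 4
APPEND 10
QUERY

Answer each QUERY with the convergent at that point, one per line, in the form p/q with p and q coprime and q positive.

APPEND 8: p_0 = 8·1 + 0 = 8, q_0 = 8·0 + 1 = 1 → 8/1
APPEND 22: p_1 = 22·8 + 1 = 177, q_1 = 22·1 + 0 = 22 → 177/22
APPEND 13: p_2 = 13·177 + 8 = 2309, q_2 = 13·22 + 1 = 287 → 2309/287
APPEND 19: p_3 = 19·2309 + 177 = 44048, q_3 = 19·287 + 22 = 5475 → 44048/5475
APPEND 12: p_4 = 12·44048 + 2309 = 530885, q_4 = 12·5475 + 287 = 65987 → 530885/65987
APPEND 9: p_5 = 9·530885 + 44048 = 4822013, q_5 = 9·65987 + 5475 = 599358 → 4822013/599358
APPEND 19: p_6 = 19·4822013 + 530885 = 92149132, q_6 = 19·599358 + 65987 = 11453789 → 92149132/11453789
APPEND 2: p_7 = 2·92149132 + 4822013 = 189120277, q_7 = 2·11453789 + 599358 = 23506936 → 189120277/23506936
APPEND 16: p_8 = 16·189120277 + 92149132 = 3118073564, q_8 = 16·23506936 + 11453789 = 387564765 → 3118073564/387564765
APPEND 41: p_9 = 41·3118073564 + 189120277 = 128030136401, q_9 = 41·387564765 + 23506936 = 15913662301 → 128030136401/15913662301
APPEND 50: p_10 = 50·128030136401 + 3118073564 = 6404624893614, q_10 = 50·15913662301 + 387564765 = 796070679815 → 6404624893614/796070679815
APPEND 4: p_11 = 4·6404624893614 + 128030136401 = 25746529710857, q_11 = 4·796070679815 + 15913662301 = 3200196381561 → 25746529710857/3200196381561
APPEND 10: p_12 = 10·25746529710857 + 6404624893614 = 263869922002184, q_12 = 10·3200196381561 + 796070679815 = 32798034495425 → 263869922002184/32798034495425

8/1
4822013/599358
189120277/23506936
128030136401/15913662301
263869922002184/32798034495425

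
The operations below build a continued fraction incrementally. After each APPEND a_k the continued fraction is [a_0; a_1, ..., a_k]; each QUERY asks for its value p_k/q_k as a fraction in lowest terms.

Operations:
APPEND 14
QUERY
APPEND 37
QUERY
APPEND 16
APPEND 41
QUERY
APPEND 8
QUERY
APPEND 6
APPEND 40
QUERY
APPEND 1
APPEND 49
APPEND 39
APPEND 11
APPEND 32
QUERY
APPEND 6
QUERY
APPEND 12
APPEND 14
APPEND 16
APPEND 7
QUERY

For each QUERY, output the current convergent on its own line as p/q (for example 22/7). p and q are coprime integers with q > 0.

APPEND 14: p_0 = 14·1 + 0 = 14, q_0 = 14·0 + 1 = 1 → 14/1
APPEND 37: p_1 = 37·14 + 1 = 519, q_1 = 37·1 + 0 = 37 → 519/37
APPEND 16: p_2 = 16·519 + 14 = 8318, q_2 = 16·37 + 1 = 593 → 8318/593
APPEND 41: p_3 = 41·8318 + 519 = 341557, q_3 = 41·593 + 37 = 24350 → 341557/24350
APPEND 8: p_4 = 8·341557 + 8318 = 2740774, q_4 = 8·24350 + 593 = 195393 → 2740774/195393
APPEND 6: p_5 = 6·2740774 + 341557 = 16786201, q_5 = 6·195393 + 24350 = 1196708 → 16786201/1196708
APPEND 40: p_6 = 40·16786201 + 2740774 = 674188814, q_6 = 40·1196708 + 195393 = 48063713 → 674188814/48063713
APPEND 1: p_7 = 1·674188814 + 16786201 = 690975015, q_7 = 1·48063713 + 1196708 = 49260421 → 690975015/49260421
APPEND 49: p_8 = 49·690975015 + 674188814 = 34531964549, q_8 = 49·49260421 + 48063713 = 2461824342 → 34531964549/2461824342
APPEND 39: p_9 = 39·34531964549 + 690975015 = 1347437592426, q_9 = 39·2461824342 + 49260421 = 96060409759 → 1347437592426/96060409759
APPEND 11: p_10 = 11·1347437592426 + 34531964549 = 14856345481235, q_10 = 11·96060409759 + 2461824342 = 1059126331691 → 14856345481235/1059126331691
APPEND 32: p_11 = 32·14856345481235 + 1347437592426 = 476750492991946, q_11 = 32·1059126331691 + 96060409759 = 33988103023871 → 476750492991946/33988103023871
APPEND 6: p_12 = 6·476750492991946 + 14856345481235 = 2875359303432911, q_12 = 6·33988103023871 + 1059126331691 = 204987744474917 → 2875359303432911/204987744474917
APPEND 12: p_13 = 12·2875359303432911 + 476750492991946 = 34981062134186878, q_13 = 12·204987744474917 + 33988103023871 = 2493841036722875 → 34981062134186878/2493841036722875
APPEND 14: p_14 = 14·34981062134186878 + 2875359303432911 = 492610229182049203, q_14 = 14·2493841036722875 + 204987744474917 = 35118762258595167 → 492610229182049203/35118762258595167
APPEND 16: p_15 = 16·492610229182049203 + 34981062134186878 = 7916744729046974126, q_15 = 16·35118762258595167 + 2493841036722875 = 564394037174245547 → 7916744729046974126/564394037174245547
APPEND 7: p_16 = 7·7916744729046974126 + 492610229182049203 = 55909823332510868085, q_16 = 7·564394037174245547 + 35118762258595167 = 3985877022478313996 → 55909823332510868085/3985877022478313996

14/1
519/37
341557/24350
2740774/195393
674188814/48063713
476750492991946/33988103023871
2875359303432911/204987744474917
55909823332510868085/3985877022478313996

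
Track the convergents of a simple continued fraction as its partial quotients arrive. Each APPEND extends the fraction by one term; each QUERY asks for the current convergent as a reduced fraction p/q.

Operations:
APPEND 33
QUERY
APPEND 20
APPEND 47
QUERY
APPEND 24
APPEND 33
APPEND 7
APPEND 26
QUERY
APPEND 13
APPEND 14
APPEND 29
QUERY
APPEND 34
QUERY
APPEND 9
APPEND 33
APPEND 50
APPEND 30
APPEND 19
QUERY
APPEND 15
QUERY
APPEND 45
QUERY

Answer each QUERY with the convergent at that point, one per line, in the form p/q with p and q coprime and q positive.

APPEND 33: p_0 = 33·1 + 0 = 33, q_0 = 33·0 + 1 = 1 → 33/1
APPEND 20: p_1 = 20·33 + 1 = 661, q_1 = 20·1 + 0 = 20 → 661/20
APPEND 47: p_2 = 47·661 + 33 = 31100, q_2 = 47·20 + 1 = 941 → 31100/941
APPEND 24: p_3 = 24·31100 + 661 = 747061, q_3 = 24·941 + 20 = 22604 → 747061/22604
APPEND 33: p_4 = 33·747061 + 31100 = 24684113, q_4 = 33·22604 + 941 = 746873 → 24684113/746873
APPEND 7: p_5 = 7·24684113 + 747061 = 173535852, q_5 = 7·746873 + 22604 = 5250715 → 173535852/5250715
APPEND 26: p_6 = 26·173535852 + 24684113 = 4536616265, q_6 = 26·5250715 + 746873 = 137265463 → 4536616265/137265463
APPEND 13: p_7 = 13·4536616265 + 173535852 = 59149547297, q_7 = 13·137265463 + 5250715 = 1789701734 → 59149547297/1789701734
APPEND 14: p_8 = 14·59149547297 + 4536616265 = 832630278423, q_8 = 14·1789701734 + 137265463 = 25193089739 → 832630278423/25193089739
APPEND 29: p_9 = 29·832630278423 + 59149547297 = 24205427621564, q_9 = 29·25193089739 + 1789701734 = 732389304165 → 24205427621564/732389304165
APPEND 34: p_10 = 34·24205427621564 + 832630278423 = 823817169411599, q_10 = 34·732389304165 + 25193089739 = 24926429431349 → 823817169411599/24926429431349
APPEND 9: p_11 = 9·823817169411599 + 24205427621564 = 7438559952325955, q_11 = 9·24926429431349 + 732389304165 = 225070254186306 → 7438559952325955/225070254186306
APPEND 33: p_12 = 33·7438559952325955 + 823817169411599 = 246296295596168114, q_12 = 33·225070254186306 + 24926429431349 = 7452244817579447 → 246296295596168114/7452244817579447
APPEND 50: p_13 = 50·246296295596168114 + 7438559952325955 = 12322253339760731655, q_13 = 50·7452244817579447 + 225070254186306 = 372837311133158656 → 12322253339760731655/372837311133158656
APPEND 30: p_14 = 30·12322253339760731655 + 246296295596168114 = 369913896488418117764, q_14 = 30·372837311133158656 + 7452244817579447 = 11192571578812339127 → 369913896488418117764/11192571578812339127
APPEND 19: p_15 = 19·369913896488418117764 + 12322253339760731655 = 7040686286619704969171, q_15 = 19·11192571578812339127 + 372837311133158656 = 213031697308567602069 → 7040686286619704969171/213031697308567602069
APPEND 15: p_16 = 15·7040686286619704969171 + 369913896488418117764 = 105980208195783992655329, q_16 = 15·213031697308567602069 + 11192571578812339127 = 3206668031207326370162 → 105980208195783992655329/3206668031207326370162
APPEND 45: p_17 = 45·105980208195783992655329 + 7040686286619704969171 = 4776150055096899374458976, q_17 = 45·3206668031207326370162 + 213031697308567602069 = 144513093101638254259359 → 4776150055096899374458976/144513093101638254259359

33/1
31100/941
4536616265/137265463
24205427621564/732389304165
823817169411599/24926429431349
7040686286619704969171/213031697308567602069
105980208195783992655329/3206668031207326370162
4776150055096899374458976/144513093101638254259359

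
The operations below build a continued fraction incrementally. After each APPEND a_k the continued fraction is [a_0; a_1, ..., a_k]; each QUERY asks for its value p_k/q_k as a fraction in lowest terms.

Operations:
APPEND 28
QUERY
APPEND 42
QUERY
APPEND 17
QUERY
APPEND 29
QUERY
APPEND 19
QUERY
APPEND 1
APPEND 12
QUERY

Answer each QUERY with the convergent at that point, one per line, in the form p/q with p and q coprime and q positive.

APPEND 28: p_0 = 28·1 + 0 = 28, q_0 = 28·0 + 1 = 1 → 28/1
APPEND 42: p_1 = 42·28 + 1 = 1177, q_1 = 42·1 + 0 = 42 → 1177/42
APPEND 17: p_2 = 17·1177 + 28 = 20037, q_2 = 17·42 + 1 = 715 → 20037/715
APPEND 29: p_3 = 29·20037 + 1177 = 582250, q_3 = 29·715 + 42 = 20777 → 582250/20777
APPEND 19: p_4 = 19·582250 + 20037 = 11082787, q_4 = 19·20777 + 715 = 395478 → 11082787/395478
APPEND 1: p_5 = 1·11082787 + 582250 = 11665037, q_5 = 1·395478 + 20777 = 416255 → 11665037/416255
APPEND 12: p_6 = 12·11665037 + 11082787 = 151063231, q_6 = 12·416255 + 395478 = 5390538 → 151063231/5390538

28/1
1177/42
20037/715
582250/20777
11082787/395478
151063231/5390538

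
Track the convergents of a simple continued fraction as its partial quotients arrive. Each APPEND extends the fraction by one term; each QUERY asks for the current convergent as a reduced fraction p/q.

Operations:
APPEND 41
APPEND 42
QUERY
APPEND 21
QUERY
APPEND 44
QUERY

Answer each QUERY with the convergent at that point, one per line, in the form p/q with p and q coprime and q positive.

1723/42
36224/883
1595579/38894

APPEND 41: p_0 = 41·1 + 0 = 41, q_0 = 41·0 + 1 = 1 → 41/1
APPEND 42: p_1 = 42·41 + 1 = 1723, q_1 = 42·1 + 0 = 42 → 1723/42
APPEND 21: p_2 = 21·1723 + 41 = 36224, q_2 = 21·42 + 1 = 883 → 36224/883
APPEND 44: p_3 = 44·36224 + 1723 = 1595579, q_3 = 44·883 + 42 = 38894 → 1595579/38894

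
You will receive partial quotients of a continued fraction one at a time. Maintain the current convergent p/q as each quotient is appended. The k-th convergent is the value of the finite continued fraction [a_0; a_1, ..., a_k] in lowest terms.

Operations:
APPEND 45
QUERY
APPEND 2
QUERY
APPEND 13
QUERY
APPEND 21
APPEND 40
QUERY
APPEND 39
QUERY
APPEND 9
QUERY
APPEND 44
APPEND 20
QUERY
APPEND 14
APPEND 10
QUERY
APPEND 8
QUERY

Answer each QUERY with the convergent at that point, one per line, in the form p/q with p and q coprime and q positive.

45/1
91/2
1228/27
1036388/22787
40445011/889262
365041487/8026145
322410450267/7088818985
45620896192037/1003063873305
369497018110473/8124108491872

APPEND 45: p_0 = 45·1 + 0 = 45, q_0 = 45·0 + 1 = 1 → 45/1
APPEND 2: p_1 = 2·45 + 1 = 91, q_1 = 2·1 + 0 = 2 → 91/2
APPEND 13: p_2 = 13·91 + 45 = 1228, q_2 = 13·2 + 1 = 27 → 1228/27
APPEND 21: p_3 = 21·1228 + 91 = 25879, q_3 = 21·27 + 2 = 569 → 25879/569
APPEND 40: p_4 = 40·25879 + 1228 = 1036388, q_4 = 40·569 + 27 = 22787 → 1036388/22787
APPEND 39: p_5 = 39·1036388 + 25879 = 40445011, q_5 = 39·22787 + 569 = 889262 → 40445011/889262
APPEND 9: p_6 = 9·40445011 + 1036388 = 365041487, q_6 = 9·889262 + 22787 = 8026145 → 365041487/8026145
APPEND 44: p_7 = 44·365041487 + 40445011 = 16102270439, q_7 = 44·8026145 + 889262 = 354039642 → 16102270439/354039642
APPEND 20: p_8 = 20·16102270439 + 365041487 = 322410450267, q_8 = 20·354039642 + 8026145 = 7088818985 → 322410450267/7088818985
APPEND 14: p_9 = 14·322410450267 + 16102270439 = 4529848574177, q_9 = 14·7088818985 + 354039642 = 99597505432 → 4529848574177/99597505432
APPEND 10: p_10 = 10·4529848574177 + 322410450267 = 45620896192037, q_10 = 10·99597505432 + 7088818985 = 1003063873305 → 45620896192037/1003063873305
APPEND 8: p_11 = 8·45620896192037 + 4529848574177 = 369497018110473, q_11 = 8·1003063873305 + 99597505432 = 8124108491872 → 369497018110473/8124108491872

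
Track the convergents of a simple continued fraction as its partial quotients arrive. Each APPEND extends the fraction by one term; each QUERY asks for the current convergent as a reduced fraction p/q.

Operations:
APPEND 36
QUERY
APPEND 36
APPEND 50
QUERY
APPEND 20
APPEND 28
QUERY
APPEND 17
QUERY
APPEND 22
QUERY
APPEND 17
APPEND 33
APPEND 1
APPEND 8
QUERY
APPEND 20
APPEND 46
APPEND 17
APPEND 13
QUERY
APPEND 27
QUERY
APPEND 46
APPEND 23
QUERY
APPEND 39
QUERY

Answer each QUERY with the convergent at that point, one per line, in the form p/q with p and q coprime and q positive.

APPEND 36: p_0 = 36·1 + 0 = 36, q_0 = 36·0 + 1 = 1 → 36/1
APPEND 36: p_1 = 36·36 + 1 = 1297, q_1 = 36·1 + 0 = 36 → 1297/36
APPEND 50: p_2 = 50·1297 + 36 = 64886, q_2 = 50·36 + 1 = 1801 → 64886/1801
APPEND 20: p_3 = 20·64886 + 1297 = 1299017, q_3 = 20·1801 + 36 = 36056 → 1299017/36056
APPEND 28: p_4 = 28·1299017 + 64886 = 36437362, q_4 = 28·36056 + 1801 = 1011369 → 36437362/1011369
APPEND 17: p_5 = 17·36437362 + 1299017 = 620734171, q_5 = 17·1011369 + 36056 = 17229329 → 620734171/17229329
APPEND 22: p_6 = 22·620734171 + 36437362 = 13692589124, q_6 = 22·17229329 + 1011369 = 380056607 → 13692589124/380056607
APPEND 17: p_7 = 17·13692589124 + 620734171 = 233394749279, q_7 = 17·380056607 + 17229329 = 6478191648 → 233394749279/6478191648
APPEND 33: p_8 = 33·233394749279 + 13692589124 = 7715719315331, q_8 = 33·6478191648 + 380056607 = 214160380991 → 7715719315331/214160380991
APPEND 1: p_9 = 1·7715719315331 + 233394749279 = 7949114064610, q_9 = 1·214160380991 + 6478191648 = 220638572639 → 7949114064610/220638572639
APPEND 8: p_10 = 8·7949114064610 + 7715719315331 = 71308631832211, q_10 = 8·220638572639 + 214160380991 = 1979268962103 → 71308631832211/1979268962103
APPEND 20: p_11 = 20·71308631832211 + 7949114064610 = 1434121750708830, q_11 = 20·1979268962103 + 220638572639 = 39806017814699 → 1434121750708830/39806017814699
APPEND 46: p_12 = 46·1434121750708830 + 71308631832211 = 66040909164438391, q_12 = 46·39806017814699 + 1979268962103 = 1833056088438257 → 66040909164438391/1833056088438257
APPEND 17: p_13 = 17·66040909164438391 + 1434121750708830 = 1124129577546161477, q_13 = 17·1833056088438257 + 39806017814699 = 31201759521265068 → 1124129577546161477/31201759521265068
APPEND 13: p_14 = 13·1124129577546161477 + 66040909164438391 = 14679725417264537592, q_14 = 13·31201759521265068 + 1833056088438257 = 407455929864884141 → 14679725417264537592/407455929864884141
APPEND 27: p_15 = 27·14679725417264537592 + 1124129577546161477 = 397476715843688676461, q_15 = 27·407455929864884141 + 31201759521265068 = 11032511865873136875 → 397476715843688676461/11032511865873136875
APPEND 46: p_16 = 46·397476715843688676461 + 14679725417264537592 = 18298608654226943654798, q_16 = 46·11032511865873136875 + 407455929864884141 = 507903001760029180391 → 18298608654226943654798/507903001760029180391
APPEND 23: p_17 = 23·18298608654226943654798 + 397476715843688676461 = 421265475763063392736815, q_17 = 23·507903001760029180391 + 11032511865873136875 = 11692801552346544285868 → 421265475763063392736815/11692801552346544285868
APPEND 39: p_18 = 39·421265475763063392736815 + 18298608654226943654798 = 16447652163413699260390583, q_18 = 39·11692801552346544285868 + 507903001760029180391 = 456527163543275256329243 → 16447652163413699260390583/456527163543275256329243

36/1
64886/1801
36437362/1011369
620734171/17229329
13692589124/380056607
71308631832211/1979268962103
14679725417264537592/407455929864884141
397476715843688676461/11032511865873136875
421265475763063392736815/11692801552346544285868
16447652163413699260390583/456527163543275256329243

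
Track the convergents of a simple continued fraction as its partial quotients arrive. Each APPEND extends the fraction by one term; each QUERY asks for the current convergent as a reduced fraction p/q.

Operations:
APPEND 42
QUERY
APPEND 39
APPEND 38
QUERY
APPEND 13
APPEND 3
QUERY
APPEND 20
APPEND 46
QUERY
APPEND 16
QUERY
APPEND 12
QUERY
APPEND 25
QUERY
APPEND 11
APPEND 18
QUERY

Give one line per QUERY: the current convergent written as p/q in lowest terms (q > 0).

42/1
62324/1483
2497877/59437
2337889863/55630105
37457007199/891289738
451821976251/10751106961
11333006413474/269668963763
2263401071853844/53857643714135

APPEND 42: p_0 = 42·1 + 0 = 42, q_0 = 42·0 + 1 = 1 → 42/1
APPEND 39: p_1 = 39·42 + 1 = 1639, q_1 = 39·1 + 0 = 39 → 1639/39
APPEND 38: p_2 = 38·1639 + 42 = 62324, q_2 = 38·39 + 1 = 1483 → 62324/1483
APPEND 13: p_3 = 13·62324 + 1639 = 811851, q_3 = 13·1483 + 39 = 19318 → 811851/19318
APPEND 3: p_4 = 3·811851 + 62324 = 2497877, q_4 = 3·19318 + 1483 = 59437 → 2497877/59437
APPEND 20: p_5 = 20·2497877 + 811851 = 50769391, q_5 = 20·59437 + 19318 = 1208058 → 50769391/1208058
APPEND 46: p_6 = 46·50769391 + 2497877 = 2337889863, q_6 = 46·1208058 + 59437 = 55630105 → 2337889863/55630105
APPEND 16: p_7 = 16·2337889863 + 50769391 = 37457007199, q_7 = 16·55630105 + 1208058 = 891289738 → 37457007199/891289738
APPEND 12: p_8 = 12·37457007199 + 2337889863 = 451821976251, q_8 = 12·891289738 + 55630105 = 10751106961 → 451821976251/10751106961
APPEND 25: p_9 = 25·451821976251 + 37457007199 = 11333006413474, q_9 = 25·10751106961 + 891289738 = 269668963763 → 11333006413474/269668963763
APPEND 11: p_10 = 11·11333006413474 + 451821976251 = 125114892524465, q_10 = 11·269668963763 + 10751106961 = 2977109708354 → 125114892524465/2977109708354
APPEND 18: p_11 = 18·125114892524465 + 11333006413474 = 2263401071853844, q_11 = 18·2977109708354 + 269668963763 = 53857643714135 → 2263401071853844/53857643714135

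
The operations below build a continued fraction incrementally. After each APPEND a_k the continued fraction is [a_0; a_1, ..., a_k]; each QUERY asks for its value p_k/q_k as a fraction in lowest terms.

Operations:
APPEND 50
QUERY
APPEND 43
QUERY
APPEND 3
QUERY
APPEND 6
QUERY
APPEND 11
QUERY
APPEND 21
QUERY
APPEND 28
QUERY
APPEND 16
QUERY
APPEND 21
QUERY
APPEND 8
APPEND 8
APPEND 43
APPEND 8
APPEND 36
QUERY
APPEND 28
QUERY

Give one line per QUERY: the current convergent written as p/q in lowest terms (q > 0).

APPEND 50: p_0 = 50·1 + 0 = 50, q_0 = 50·0 + 1 = 1 → 50/1
APPEND 43: p_1 = 43·50 + 1 = 2151, q_1 = 43·1 + 0 = 43 → 2151/43
APPEND 3: p_2 = 3·2151 + 50 = 6503, q_2 = 3·43 + 1 = 130 → 6503/130
APPEND 6: p_3 = 6·6503 + 2151 = 41169, q_3 = 6·130 + 43 = 823 → 41169/823
APPEND 11: p_4 = 11·41169 + 6503 = 459362, q_4 = 11·823 + 130 = 9183 → 459362/9183
APPEND 21: p_5 = 21·459362 + 41169 = 9687771, q_5 = 21·9183 + 823 = 193666 → 9687771/193666
APPEND 28: p_6 = 28·9687771 + 459362 = 271716950, q_6 = 28·193666 + 9183 = 5431831 → 271716950/5431831
APPEND 16: p_7 = 16·271716950 + 9687771 = 4357158971, q_7 = 16·5431831 + 193666 = 87102962 → 4357158971/87102962
APPEND 21: p_8 = 21·4357158971 + 271716950 = 91772055341, q_8 = 21·87102962 + 5431831 = 1834594033 → 91772055341/1834594033
APPEND 8: p_9 = 8·91772055341 + 4357158971 = 738533601699, q_9 = 8·1834594033 + 87102962 = 14763855226 → 738533601699/14763855226
APPEND 8: p_10 = 8·738533601699 + 91772055341 = 6000040868933, q_10 = 8·14763855226 + 1834594033 = 119945435841 → 6000040868933/119945435841
APPEND 43: p_11 = 43·6000040868933 + 738533601699 = 258740290965818, q_11 = 43·119945435841 + 14763855226 = 5172417596389 → 258740290965818/5172417596389
APPEND 8: p_12 = 8·258740290965818 + 6000040868933 = 2075922368595477, q_12 = 8·5172417596389 + 119945435841 = 41499286206953 → 2075922368595477/41499286206953
APPEND 36: p_13 = 36·2075922368595477 + 258740290965818 = 74991945560402990, q_13 = 36·41499286206953 + 5172417596389 = 1499146721046697 → 74991945560402990/1499146721046697
APPEND 28: p_14 = 28·74991945560402990 + 2075922368595477 = 2101850398059879197, q_14 = 28·1499146721046697 + 41499286206953 = 42017607475514469 → 2101850398059879197/42017607475514469

50/1
2151/43
6503/130
41169/823
459362/9183
9687771/193666
271716950/5431831
4357158971/87102962
91772055341/1834594033
74991945560402990/1499146721046697
2101850398059879197/42017607475514469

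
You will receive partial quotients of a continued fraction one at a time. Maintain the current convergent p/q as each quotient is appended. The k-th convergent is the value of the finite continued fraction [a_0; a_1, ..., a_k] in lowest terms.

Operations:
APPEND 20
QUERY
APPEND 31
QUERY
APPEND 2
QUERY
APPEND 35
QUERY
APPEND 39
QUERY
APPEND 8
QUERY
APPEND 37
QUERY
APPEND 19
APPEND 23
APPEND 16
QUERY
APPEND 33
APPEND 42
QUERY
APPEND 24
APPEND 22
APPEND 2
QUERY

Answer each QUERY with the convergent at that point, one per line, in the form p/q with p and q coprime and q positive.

20/1
621/31
1262/63
44791/2236
1748111/87267
14029679/700372
520846234/26001031
3665163437869/182967682105
5093176728314881/254255166605263
5516270268141926612/275376310480026521

APPEND 20: p_0 = 20·1 + 0 = 20, q_0 = 20·0 + 1 = 1 → 20/1
APPEND 31: p_1 = 31·20 + 1 = 621, q_1 = 31·1 + 0 = 31 → 621/31
APPEND 2: p_2 = 2·621 + 20 = 1262, q_2 = 2·31 + 1 = 63 → 1262/63
APPEND 35: p_3 = 35·1262 + 621 = 44791, q_3 = 35·63 + 31 = 2236 → 44791/2236
APPEND 39: p_4 = 39·44791 + 1262 = 1748111, q_4 = 39·2236 + 63 = 87267 → 1748111/87267
APPEND 8: p_5 = 8·1748111 + 44791 = 14029679, q_5 = 8·87267 + 2236 = 700372 → 14029679/700372
APPEND 37: p_6 = 37·14029679 + 1748111 = 520846234, q_6 = 37·700372 + 87267 = 26001031 → 520846234/26001031
APPEND 19: p_7 = 19·520846234 + 14029679 = 9910108125, q_7 = 19·26001031 + 700372 = 494719961 → 9910108125/494719961
APPEND 23: p_8 = 23·9910108125 + 520846234 = 228453333109, q_8 = 23·494719961 + 26001031 = 11404560134 → 228453333109/11404560134
APPEND 16: p_9 = 16·228453333109 + 9910108125 = 3665163437869, q_9 = 16·11404560134 + 494719961 = 182967682105 → 3665163437869/182967682105
APPEND 33: p_10 = 33·3665163437869 + 228453333109 = 121178846782786, q_10 = 33·182967682105 + 11404560134 = 6049338069599 → 121178846782786/6049338069599
APPEND 42: p_11 = 42·121178846782786 + 3665163437869 = 5093176728314881, q_11 = 42·6049338069599 + 182967682105 = 254255166605263 → 5093176728314881/254255166605263
APPEND 24: p_12 = 24·5093176728314881 + 121178846782786 = 122357420326339930, q_12 = 24·254255166605263 + 6049338069599 = 6108173336595911 → 122357420326339930/6108173336595911
APPEND 22: p_13 = 22·122357420326339930 + 5093176728314881 = 2696956423907793341, q_13 = 22·6108173336595911 + 254255166605263 = 134634068571715305 → 2696956423907793341/134634068571715305
APPEND 2: p_14 = 2·2696956423907793341 + 122357420326339930 = 5516270268141926612, q_14 = 2·134634068571715305 + 6108173336595911 = 275376310480026521 → 5516270268141926612/275376310480026521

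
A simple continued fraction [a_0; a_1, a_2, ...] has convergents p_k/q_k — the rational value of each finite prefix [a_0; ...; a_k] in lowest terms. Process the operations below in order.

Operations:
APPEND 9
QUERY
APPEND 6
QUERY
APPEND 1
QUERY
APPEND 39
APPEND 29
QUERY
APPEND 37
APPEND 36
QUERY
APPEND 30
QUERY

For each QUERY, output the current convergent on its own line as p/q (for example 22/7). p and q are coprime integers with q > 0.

APPEND 9: p_0 = 9·1 + 0 = 9, q_0 = 9·0 + 1 = 1 → 9/1
APPEND 6: p_1 = 6·9 + 1 = 55, q_1 = 6·1 + 0 = 6 → 55/6
APPEND 1: p_2 = 1·55 + 9 = 64, q_2 = 1·6 + 1 = 7 → 64/7
APPEND 39: p_3 = 39·64 + 55 = 2551, q_3 = 39·7 + 6 = 279 → 2551/279
APPEND 29: p_4 = 29·2551 + 64 = 74043, q_4 = 29·279 + 7 = 8098 → 74043/8098
APPEND 37: p_5 = 37·74043 + 2551 = 2742142, q_5 = 37·8098 + 279 = 299905 → 2742142/299905
APPEND 36: p_6 = 36·2742142 + 74043 = 98791155, q_6 = 36·299905 + 8098 = 10804678 → 98791155/10804678
APPEND 30: p_7 = 30·98791155 + 2742142 = 2966476792, q_7 = 30·10804678 + 299905 = 324440245 → 2966476792/324440245

9/1
55/6
64/7
74043/8098
98791155/10804678
2966476792/324440245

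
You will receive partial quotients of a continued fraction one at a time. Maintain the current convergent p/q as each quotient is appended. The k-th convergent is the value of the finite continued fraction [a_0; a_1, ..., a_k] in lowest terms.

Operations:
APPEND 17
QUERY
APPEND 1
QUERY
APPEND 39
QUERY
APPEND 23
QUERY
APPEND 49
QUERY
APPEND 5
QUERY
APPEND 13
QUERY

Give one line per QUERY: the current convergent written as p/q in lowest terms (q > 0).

APPEND 17: p_0 = 17·1 + 0 = 17, q_0 = 17·0 + 1 = 1 → 17/1
APPEND 1: p_1 = 1·17 + 1 = 18, q_1 = 1·1 + 0 = 1 → 18/1
APPEND 39: p_2 = 39·18 + 17 = 719, q_2 = 39·1 + 1 = 40 → 719/40
APPEND 23: p_3 = 23·719 + 18 = 16555, q_3 = 23·40 + 1 = 921 → 16555/921
APPEND 49: p_4 = 49·16555 + 719 = 811914, q_4 = 49·921 + 40 = 45169 → 811914/45169
APPEND 5: p_5 = 5·811914 + 16555 = 4076125, q_5 = 5·45169 + 921 = 226766 → 4076125/226766
APPEND 13: p_6 = 13·4076125 + 811914 = 53801539, q_6 = 13·226766 + 45169 = 2993127 → 53801539/2993127

17/1
18/1
719/40
16555/921
811914/45169
4076125/226766
53801539/2993127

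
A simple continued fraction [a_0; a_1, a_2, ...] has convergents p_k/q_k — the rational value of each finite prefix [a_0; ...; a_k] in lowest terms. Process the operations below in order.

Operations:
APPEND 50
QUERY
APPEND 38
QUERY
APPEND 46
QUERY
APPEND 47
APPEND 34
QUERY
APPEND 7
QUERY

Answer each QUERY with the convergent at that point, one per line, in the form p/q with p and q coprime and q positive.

50/1
1901/38
87496/1749
139970738/2797943
983909379/19667842

APPEND 50: p_0 = 50·1 + 0 = 50, q_0 = 50·0 + 1 = 1 → 50/1
APPEND 38: p_1 = 38·50 + 1 = 1901, q_1 = 38·1 + 0 = 38 → 1901/38
APPEND 46: p_2 = 46·1901 + 50 = 87496, q_2 = 46·38 + 1 = 1749 → 87496/1749
APPEND 47: p_3 = 47·87496 + 1901 = 4114213, q_3 = 47·1749 + 38 = 82241 → 4114213/82241
APPEND 34: p_4 = 34·4114213 + 87496 = 139970738, q_4 = 34·82241 + 1749 = 2797943 → 139970738/2797943
APPEND 7: p_5 = 7·139970738 + 4114213 = 983909379, q_5 = 7·2797943 + 82241 = 19667842 → 983909379/19667842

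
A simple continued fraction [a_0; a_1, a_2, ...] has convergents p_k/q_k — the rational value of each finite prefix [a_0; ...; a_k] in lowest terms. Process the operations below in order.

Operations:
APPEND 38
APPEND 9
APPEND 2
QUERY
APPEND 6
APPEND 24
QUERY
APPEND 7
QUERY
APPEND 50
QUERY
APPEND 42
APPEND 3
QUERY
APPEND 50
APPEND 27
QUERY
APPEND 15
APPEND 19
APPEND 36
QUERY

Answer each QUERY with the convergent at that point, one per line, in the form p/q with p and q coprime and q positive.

APPEND 38: p_0 = 38·1 + 0 = 38, q_0 = 38·0 + 1 = 1 → 38/1
APPEND 9: p_1 = 9·38 + 1 = 343, q_1 = 9·1 + 0 = 9 → 343/9
APPEND 2: p_2 = 2·343 + 38 = 724, q_2 = 2·9 + 1 = 19 → 724/19
APPEND 6: p_3 = 6·724 + 343 = 4687, q_3 = 6·19 + 9 = 123 → 4687/123
APPEND 24: p_4 = 24·4687 + 724 = 113212, q_4 = 24·123 + 19 = 2971 → 113212/2971
APPEND 7: p_5 = 7·113212 + 4687 = 797171, q_5 = 7·2971 + 123 = 20920 → 797171/20920
APPEND 50: p_6 = 50·797171 + 113212 = 39971762, q_6 = 50·20920 + 2971 = 1048971 → 39971762/1048971
APPEND 42: p_7 = 42·39971762 + 797171 = 1679611175, q_7 = 42·1048971 + 20920 = 44077702 → 1679611175/44077702
APPEND 3: p_8 = 3·1679611175 + 39971762 = 5078805287, q_8 = 3·44077702 + 1048971 = 133282077 → 5078805287/133282077
APPEND 50: p_9 = 50·5078805287 + 1679611175 = 255619875525, q_9 = 50·133282077 + 44077702 = 6708181552 → 255619875525/6708181552
APPEND 27: p_10 = 27·255619875525 + 5078805287 = 6906815444462, q_10 = 27·6708181552 + 133282077 = 181254183981 → 6906815444462/181254183981
APPEND 15: p_11 = 15·6906815444462 + 255619875525 = 103857851542455, q_11 = 15·181254183981 + 6708181552 = 2725520941267 → 103857851542455/2725520941267
APPEND 19: p_12 = 19·103857851542455 + 6906815444462 = 1980205994751107, q_12 = 19·2725520941267 + 181254183981 = 51966152068054 → 1980205994751107/51966152068054
APPEND 36: p_13 = 36·1980205994751107 + 103857851542455 = 71391273662582307, q_13 = 36·51966152068054 + 2725520941267 = 1873506995391211 → 71391273662582307/1873506995391211

724/19
113212/2971
797171/20920
39971762/1048971
5078805287/133282077
6906815444462/181254183981
71391273662582307/1873506995391211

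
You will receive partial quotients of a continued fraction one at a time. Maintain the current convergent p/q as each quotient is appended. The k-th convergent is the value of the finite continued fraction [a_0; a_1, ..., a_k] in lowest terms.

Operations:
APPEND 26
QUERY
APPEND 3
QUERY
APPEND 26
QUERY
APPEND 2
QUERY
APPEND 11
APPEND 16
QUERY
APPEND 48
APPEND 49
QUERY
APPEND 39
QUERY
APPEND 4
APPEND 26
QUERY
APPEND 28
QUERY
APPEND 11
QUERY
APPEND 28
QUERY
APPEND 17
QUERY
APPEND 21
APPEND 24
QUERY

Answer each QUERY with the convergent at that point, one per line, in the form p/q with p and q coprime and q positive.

26/1
79/3
2080/79
4239/161
783583/29761
1846157540/70118283
72037804753/2736043415
7611969595105/289107633933
213425146039492/8106028042067
2355288576029517/89455416096670
66161505274865968/2512857678748827
1127100878248750973/42808035954826729
570773819642216024597/21678366741477469993

APPEND 26: p_0 = 26·1 + 0 = 26, q_0 = 26·0 + 1 = 1 → 26/1
APPEND 3: p_1 = 3·26 + 1 = 79, q_1 = 3·1 + 0 = 3 → 79/3
APPEND 26: p_2 = 26·79 + 26 = 2080, q_2 = 26·3 + 1 = 79 → 2080/79
APPEND 2: p_3 = 2·2080 + 79 = 4239, q_3 = 2·79 + 3 = 161 → 4239/161
APPEND 11: p_4 = 11·4239 + 2080 = 48709, q_4 = 11·161 + 79 = 1850 → 48709/1850
APPEND 16: p_5 = 16·48709 + 4239 = 783583, q_5 = 16·1850 + 161 = 29761 → 783583/29761
APPEND 48: p_6 = 48·783583 + 48709 = 37660693, q_6 = 48·29761 + 1850 = 1430378 → 37660693/1430378
APPEND 49: p_7 = 49·37660693 + 783583 = 1846157540, q_7 = 49·1430378 + 29761 = 70118283 → 1846157540/70118283
APPEND 39: p_8 = 39·1846157540 + 37660693 = 72037804753, q_8 = 39·70118283 + 1430378 = 2736043415 → 72037804753/2736043415
APPEND 4: p_9 = 4·72037804753 + 1846157540 = 289997376552, q_9 = 4·2736043415 + 70118283 = 11014291943 → 289997376552/11014291943
APPEND 26: p_10 = 26·289997376552 + 72037804753 = 7611969595105, q_10 = 26·11014291943 + 2736043415 = 289107633933 → 7611969595105/289107633933
APPEND 28: p_11 = 28·7611969595105 + 289997376552 = 213425146039492, q_11 = 28·289107633933 + 11014291943 = 8106028042067 → 213425146039492/8106028042067
APPEND 11: p_12 = 11·213425146039492 + 7611969595105 = 2355288576029517, q_12 = 11·8106028042067 + 289107633933 = 89455416096670 → 2355288576029517/89455416096670
APPEND 28: p_13 = 28·2355288576029517 + 213425146039492 = 66161505274865968, q_13 = 28·89455416096670 + 8106028042067 = 2512857678748827 → 66161505274865968/2512857678748827
APPEND 17: p_14 = 17·66161505274865968 + 2355288576029517 = 1127100878248750973, q_14 = 17·2512857678748827 + 89455416096670 = 42808035954826729 → 1127100878248750973/42808035954826729
APPEND 21: p_15 = 21·1127100878248750973 + 66161505274865968 = 23735279948498636401, q_15 = 21·42808035954826729 + 2512857678748827 = 901481612730110136 → 23735279948498636401/901481612730110136
APPEND 24: p_16 = 24·23735279948498636401 + 1127100878248750973 = 570773819642216024597, q_16 = 24·901481612730110136 + 42808035954826729 = 21678366741477469993 → 570773819642216024597/21678366741477469993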